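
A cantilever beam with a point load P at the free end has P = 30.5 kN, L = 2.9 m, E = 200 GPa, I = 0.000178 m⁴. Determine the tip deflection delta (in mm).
Model: a cantilever beam with a point load P at the free end, so delta = (P·L^3) / (3·E·I).
Convert to SI units:
  P = 30.5 kN = 30500 N
  E = 200 GPa = 2 × 10¹¹ Pa
Substitute:
  delta = (30500 × 2.9^3) / (3 × (2 × 10¹¹) × 0.000178)
  delta = 0.006965 m
Convert: delta = 0.006965 m = 6.965 mm
Final answer: delta = 6.965 mm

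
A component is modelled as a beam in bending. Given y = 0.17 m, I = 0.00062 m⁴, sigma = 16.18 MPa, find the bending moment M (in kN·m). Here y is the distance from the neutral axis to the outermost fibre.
Model: a beam in bending, so sigma = (M·y) / I.
Solve for M: M = (sigma·I) / y.
Convert to SI units:
  sigma = 16.18 MPa = 1.618 × 10⁷ Pa
Substitute:
  M = ((1.618 × 10⁷) × 0.00062) / 0.17
  M = 59010 N·m
Convert: M = 59010 N·m = 59.01 kN·m
Final answer: M = 59.01 kN·m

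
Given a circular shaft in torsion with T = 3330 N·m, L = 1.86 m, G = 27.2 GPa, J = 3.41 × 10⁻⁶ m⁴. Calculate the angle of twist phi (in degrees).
Model: a circular shaft in torsion, so phi = (T·L) / (G·J).
Convert to SI units:
  G = 27.2 GPa = 2.72 × 10¹⁰ Pa
Substitute:
  phi = (3330 × 1.86) / ((2.72 × 10¹⁰) × (3.41 × 10⁻⁶))
  phi = 0.06678 rad
Convert to degrees: phi = 0.06678 × 180/π = 3.826°
Final answer: phi = 3.826°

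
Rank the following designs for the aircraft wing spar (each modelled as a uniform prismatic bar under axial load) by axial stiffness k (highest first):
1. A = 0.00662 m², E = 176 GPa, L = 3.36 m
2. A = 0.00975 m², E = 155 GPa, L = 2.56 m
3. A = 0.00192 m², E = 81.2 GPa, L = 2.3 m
Model: a uniform prismatic bar under axial load, so k = (A·E) / L (SI units).
  Case 1: k = (0.00662 × (1.76 × 10¹¹)) / 3.36 = 3.468 × 10⁸ N/m = 346.8 MN/m
  Case 2: k = (0.00975 × (1.55 × 10¹¹)) / 2.56 = 5.903 × 10⁸ N/m = 590.3 MN/m
  Case 3: k = (0.00192 × (8.12 × 10¹⁰)) / 2.3 = 6.778 × 10⁷ N/m = 67.78 MN/m
Ordering: 590.3 MN/m (case 2) > 346.8 MN/m (case 1) > 67.78 MN/m (case 3)
Final answer: 2, 1, 3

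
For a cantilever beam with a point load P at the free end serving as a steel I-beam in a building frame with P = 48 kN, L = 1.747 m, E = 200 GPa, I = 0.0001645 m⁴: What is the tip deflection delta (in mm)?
Model: a cantilever beam with a point load P at the free end, so delta = (P·L^3) / (3·E·I).
Convert to SI units:
  P = 48 kN = 48000 N
  E = 200 GPa = 2 × 10¹¹ Pa
Substitute:
  delta = (48000 × 1.747^3) / (3 × (2 × 10¹¹) × 0.0001645)
  delta = 0.002593 m
Convert: delta = 0.002593 m = 2.593 mm
Final answer: delta = 2.593 mm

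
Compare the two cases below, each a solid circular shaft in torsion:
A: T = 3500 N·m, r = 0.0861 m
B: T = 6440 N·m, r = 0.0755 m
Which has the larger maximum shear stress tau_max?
Model: a solid circular shaft in torsion, so tau_max = (2·T) / (π·r^3) (SI units).
  A: tau_max = (2 × 3500) / (π × 0.0861^3) = 3.491 × 10⁶ Pa = 3.491 MPa
  B: tau_max = (2 × 6440) / (π × 0.0755^3) = 9.526 × 10⁶ Pa = 9.526 MPa
9.526 MPa > 3.491 MPa, so B is larger.
Final answer: B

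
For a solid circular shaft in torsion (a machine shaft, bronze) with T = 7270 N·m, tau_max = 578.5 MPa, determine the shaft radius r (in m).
Model: a solid circular shaft in torsion, so tau_max = (2·T) / (π·r^3).
Solve for r: r = ((2·T) / (π·tau_max))^(1/3).
Convert to SI units:
  tau_max = 578.5 MPa = 5.785 × 10⁸ Pa
Substitute:
  r = ((2 × 7270) / (π × (5.785 × 10⁸)))^(1/3)
  r = 0.02 m
Final answer: r = 0.02 m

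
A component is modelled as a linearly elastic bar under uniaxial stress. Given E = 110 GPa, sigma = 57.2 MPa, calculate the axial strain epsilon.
Model: a linearly elastic bar under uniaxial stress, so sigma = E·epsilon.
Solve for epsilon: epsilon = sigma / E.
Convert to SI units:
  E = 110 GPa = 1.1 × 10¹¹ Pa
  sigma = 57.2 MPa = 5.72 × 10⁷ Pa
Substitute:
  epsilon = (5.72 × 10⁷) / (1.1 × 10¹¹)
  epsilon = 0.00052
Final answer: epsilon = 0.00052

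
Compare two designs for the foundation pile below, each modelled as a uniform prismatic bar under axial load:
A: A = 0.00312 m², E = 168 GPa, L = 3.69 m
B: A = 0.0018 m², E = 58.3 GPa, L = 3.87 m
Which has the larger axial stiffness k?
Model: a uniform prismatic bar under axial load, so k = (A·E) / L (SI units).
  A: k = (0.00312 × (1.68 × 10¹¹)) / 3.69 = 1.42 × 10⁸ N/m = 142 MN/m
  B: k = (0.0018 × (5.83 × 10¹⁰)) / 3.87 = 2.712 × 10⁷ N/m = 27.12 MN/m
142 MN/m > 27.12 MN/m, so A is larger.
Final answer: A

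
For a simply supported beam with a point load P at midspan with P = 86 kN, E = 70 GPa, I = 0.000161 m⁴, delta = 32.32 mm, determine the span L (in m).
Model: a simply supported beam with a point load P at midspan, so delta = (P·L^3) / (48·E·I).
Solve for L: L = ((48·delta·E·I) / P)^(1/3).
Convert to SI units:
  P = 86 kN = 86000 N
  E = 70 GPa = 7 × 10¹⁰ Pa
  delta = 32.32 mm = 0.03232 m
Substitute:
  L = ((48 × 0.03232 × (7 × 10¹⁰) × 0.000161) / 86000)^(1/3)
  L = 5.88 m
Final answer: L = 5.88 m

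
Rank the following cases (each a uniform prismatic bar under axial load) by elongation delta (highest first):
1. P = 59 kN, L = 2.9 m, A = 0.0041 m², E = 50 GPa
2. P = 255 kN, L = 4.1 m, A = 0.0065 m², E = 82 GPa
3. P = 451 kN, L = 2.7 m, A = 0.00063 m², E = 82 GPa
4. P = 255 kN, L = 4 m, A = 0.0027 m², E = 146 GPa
Model: a uniform prismatic bar under axial load, so delta = (P·L) / (A·E) (SI units).
  Case 1: delta = (59000 × 2.9) / (0.0041 × (5 × 10¹⁰)) = 0.0008346 m = 0.8346 mm
  Case 2: delta = (255000 × 4.1) / (0.0065 × (8.2 × 10¹⁰)) = 0.001962 m = 1.962 mm
  Case 3: delta = (451000 × 2.7) / (0.00063 × (8.2 × 10¹⁰)) = 0.02357 m = 23.57 mm
  Case 4: delta = (255000 × 4) / (0.0027 × (1.46 × 10¹¹)) = 0.002588 m = 2.588 mm
Ordering: 23.57 mm (case 3) > 2.588 mm (case 4) > 1.962 mm (case 2) > 0.8346 mm (case 1)
Final answer: 3, 4, 2, 1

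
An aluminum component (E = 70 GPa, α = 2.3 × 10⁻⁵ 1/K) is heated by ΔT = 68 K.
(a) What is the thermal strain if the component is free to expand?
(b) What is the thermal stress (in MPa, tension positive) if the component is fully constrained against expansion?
(a) Free thermal strain ε_th = α·ΔT = (2.3 × 10⁻⁵) × 68 = 0.001564
(b) Fully constrained, the expansion is suppressed, so σ = -E·α·ΔT. Convert E = 70 GPa = 7 × 10¹⁰ Pa.
  σ = -(7 × 10¹⁰) × (2.3 × 10⁻⁵) × 68 = -1.095 × 10⁸ Pa = -109.5 MPa (compressive)
Final answer: (a) ε_th = 0.001564, (b) σ = -109.5 MPa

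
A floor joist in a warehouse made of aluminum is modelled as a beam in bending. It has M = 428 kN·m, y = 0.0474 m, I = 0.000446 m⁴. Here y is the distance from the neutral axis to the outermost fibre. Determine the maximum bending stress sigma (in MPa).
Model: a beam in bending, so sigma = (M·y) / I.
Convert to SI units:
  M = 428 kN·m = 428000 N·m
Substitute:
  sigma = (428000 × 0.0474) / 0.000446
  sigma = 4.549 × 10⁷ Pa
Convert: sigma = 4.549 × 10⁷ Pa = 45.49 MPa
Final answer: sigma = 45.49 MPa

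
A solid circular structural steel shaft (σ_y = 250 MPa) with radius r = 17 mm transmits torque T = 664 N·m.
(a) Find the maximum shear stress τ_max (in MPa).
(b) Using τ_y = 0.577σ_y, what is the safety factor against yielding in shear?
(a) For a solid circular shaft, τ_max = T·r/J with J = π·r^4/2, i.e. τ_max = 2·T / (π·r^3). Convert r = 17 mm = 0.017 m.
  τ_max = (2 × 664) / (π × 0.017^3) = 8.604 × 10⁷ Pa = 86.04 MPa
(b) τ_y = 0.577 × 250 = 144.25 MPa
  SF = τ_y/τ_max = 144.25 / 86.04 = 1.677
Final answer: (a) τ_max = 86.04 MPa, (b) SF = 1.677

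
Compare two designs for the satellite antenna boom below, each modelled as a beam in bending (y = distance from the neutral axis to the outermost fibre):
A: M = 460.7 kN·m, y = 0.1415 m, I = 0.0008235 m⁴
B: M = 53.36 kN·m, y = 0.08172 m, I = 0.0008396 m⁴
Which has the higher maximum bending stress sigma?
Model: a beam in bending (y = distance from the neutral axis to the outermost fibre), so sigma = (M·y) / I (SI units).
  A: sigma = (460700 × 0.1415) / 0.0008235 = 7.916 × 10⁷ Pa = 79.16 MPa
  B: sigma = (53360 × 0.08172) / 0.0008396 = 5.194 × 10⁶ Pa = 5.194 MPa
79.16 MPa > 5.194 MPa, so A is larger.
Final answer: A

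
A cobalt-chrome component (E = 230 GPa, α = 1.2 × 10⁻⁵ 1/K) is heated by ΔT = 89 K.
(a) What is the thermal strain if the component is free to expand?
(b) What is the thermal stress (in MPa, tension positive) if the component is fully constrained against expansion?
(a) Free thermal strain ε_th = α·ΔT = (1.2 × 10⁻⁵) × 89 = 0.001068
(b) Fully constrained, the expansion is suppressed, so σ = -E·α·ΔT. Convert E = 230 GPa = 2.3 × 10¹¹ Pa.
  σ = -(2.3 × 10¹¹) × (1.2 × 10⁻⁵) × 89 = -2.456 × 10⁸ Pa = -245.6 MPa (compressive)
Final answer: (a) ε_th = 0.001068, (b) σ = -245.6 MPa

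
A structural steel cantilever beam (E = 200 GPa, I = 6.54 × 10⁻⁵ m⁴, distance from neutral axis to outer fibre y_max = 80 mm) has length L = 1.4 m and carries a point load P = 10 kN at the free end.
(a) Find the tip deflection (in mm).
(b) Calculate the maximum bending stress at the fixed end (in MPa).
(a) Tip deflection of a cantilever with an end point load: δ = P·L^3 / (3·E·I). Convert P = 10 kN = 10000 N, E = 200 GPa = 2 × 10¹¹ Pa.
  δ = (10000 × 1.4^3) / (3 × (2 × 10¹¹) × (6.54 × 10⁻⁵)) = 0.0006993 m = 0.6993 mm
(b) Maximum bending moment at the fixed end: M = P·L = 10000 × 1.4 = 14000 N·m. Convert y_max = 80 mm = 0.08 m.
  σ = M·y_max / I = (14000 × 0.08) / (6.54 × 10⁻⁵) = 1.713 × 10⁷ Pa = 17.13 MPa
Final answer: (a) δ = 0.6993 mm, (b) σ = 17.13 MPa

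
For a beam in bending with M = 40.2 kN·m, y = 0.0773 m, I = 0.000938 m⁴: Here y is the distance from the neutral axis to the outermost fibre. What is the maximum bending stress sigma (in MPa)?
Model: a beam in bending, so sigma = (M·y) / I.
Convert to SI units:
  M = 40.2 kN·m = 40200 N·m
Substitute:
  sigma = (40200 × 0.0773) / 0.000938
  sigma = 3.313 × 10⁶ Pa
Convert: sigma = 3.313 × 10⁶ Pa = 3.313 MPa
Final answer: sigma = 3.313 MPa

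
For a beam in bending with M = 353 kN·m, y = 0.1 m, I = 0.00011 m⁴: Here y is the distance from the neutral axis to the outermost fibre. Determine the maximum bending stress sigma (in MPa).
Model: a beam in bending, so sigma = (M·y) / I.
Convert to SI units:
  M = 353 kN·m = 353000 N·m
Substitute:
  sigma = (353000 × 0.1) / 0.00011
  sigma = 3.209 × 10⁸ Pa
Convert: sigma = 3.209 × 10⁸ Pa = 320.9 MPa
Final answer: sigma = 320.9 MPa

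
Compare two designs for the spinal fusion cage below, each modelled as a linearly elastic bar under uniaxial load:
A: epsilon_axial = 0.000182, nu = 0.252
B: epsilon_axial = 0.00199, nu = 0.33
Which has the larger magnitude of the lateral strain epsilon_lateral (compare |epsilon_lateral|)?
Model: a linearly elastic bar under uniaxial load, so epsilon_lateral = -nu·epsilon_axial (SI units).
  A: epsilon_lateral = -(0.252 × 0.000182) = -4.586 × 10⁻⁵
  B: epsilon_lateral = -(0.33 × 0.00199) = -0.0006567
|epsilon_lateral|: A = 4.586 × 10⁻⁵, B = 0.0006567, so B is larger in magnitude.
Final answer: B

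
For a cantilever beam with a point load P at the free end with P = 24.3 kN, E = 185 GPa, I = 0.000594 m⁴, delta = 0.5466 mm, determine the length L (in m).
Model: a cantilever beam with a point load P at the free end, so delta = (P·L^3) / (3·E·I).
Solve for L: L = ((3·delta·E·I) / P)^(1/3).
Convert to SI units:
  P = 24.3 kN = 24300 N
  E = 185 GPa = 1.85 × 10¹¹ Pa
  delta = 0.5466 mm = 0.0005466 m
Substitute:
  L = ((3 × 0.0005466 × (1.85 × 10¹¹) × 0.000594) / 24300)^(1/3)
  L = 1.95 m
Final answer: L = 1.95 m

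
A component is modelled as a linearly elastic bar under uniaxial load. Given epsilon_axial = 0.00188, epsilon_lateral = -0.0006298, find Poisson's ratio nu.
Model: a linearly elastic bar under uniaxial load, so epsilon_lateral = -nu·epsilon_axial.
Solve for nu: nu = -epsilon_lateral / epsilon_axial.
Substitute:
  nu = -(-0.0006298) / 0.00188
  nu = 0.335
Final answer: nu = 0.335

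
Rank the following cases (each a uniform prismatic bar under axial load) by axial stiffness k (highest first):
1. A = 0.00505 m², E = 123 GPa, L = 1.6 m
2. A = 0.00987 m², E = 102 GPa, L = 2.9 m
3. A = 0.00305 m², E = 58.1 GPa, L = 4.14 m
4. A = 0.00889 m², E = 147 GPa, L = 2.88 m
Model: a uniform prismatic bar under axial load, so k = (A·E) / L (SI units).
  Case 1: k = (0.00505 × (1.23 × 10¹¹)) / 1.6 = 3.882 × 10⁸ N/m = 388.2 MN/m
  Case 2: k = (0.00987 × (1.02 × 10¹¹)) / 2.9 = 3.472 × 10⁸ N/m = 347.2 MN/m
  Case 3: k = (0.00305 × (5.81 × 10¹⁰)) / 4.14 = 4.28 × 10⁷ N/m = 42.8 MN/m
  Case 4: k = (0.00889 × (1.47 × 10¹¹)) / 2.88 = 4.538 × 10⁸ N/m = 453.8 MN/m
Ordering: 453.8 MN/m (case 4) > 388.2 MN/m (case 1) > 347.2 MN/m (case 2) > 42.8 MN/m (case 3)
Final answer: 4, 1, 2, 3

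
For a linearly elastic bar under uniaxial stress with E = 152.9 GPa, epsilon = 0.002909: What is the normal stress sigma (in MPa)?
Model: a linearly elastic bar under uniaxial stress, so sigma = E·epsilon.
Convert to SI units:
  E = 152.9 GPa = 1.529 × 10¹¹ Pa
Substitute:
  sigma = (1.529 × 10¹¹) × 0.002909
  sigma = 4.448 × 10⁸ Pa
Convert: sigma = 4.448 × 10⁸ Pa = 444.8 MPa
Final answer: sigma = 444.8 MPa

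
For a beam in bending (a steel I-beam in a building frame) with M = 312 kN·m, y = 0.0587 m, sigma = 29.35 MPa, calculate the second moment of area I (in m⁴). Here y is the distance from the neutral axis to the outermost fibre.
Model: a beam in bending, so sigma = (M·y) / I.
Solve for I: I = (M·y) / sigma.
Convert to SI units:
  M = 312 kN·m = 312000 N·m
  sigma = 29.35 MPa = 2.935 × 10⁷ Pa
Substitute:
  I = (312000 × 0.0587) / (2.935 × 10⁷)
  I = 0.000624 m⁴
Final answer: I = 0.000624 m⁴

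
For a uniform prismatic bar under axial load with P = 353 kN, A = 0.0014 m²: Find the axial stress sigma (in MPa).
Model: a uniform prismatic bar under axial load, so sigma = P / A.
Convert to SI units:
  P = 353 kN = 353000 N
Substitute:
  sigma = 353000 / 0.0014
  sigma = 2.521 × 10⁸ Pa
Convert: sigma = 2.521 × 10⁸ Pa = 252.1 MPa
Final answer: sigma = 252.1 MPa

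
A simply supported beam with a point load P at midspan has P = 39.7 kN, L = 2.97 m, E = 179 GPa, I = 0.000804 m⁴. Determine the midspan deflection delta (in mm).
Model: a simply supported beam with a point load P at midspan, so delta = (P·L^3) / (48·E·I).
Convert to SI units:
  P = 39.7 kN = 39700 N
  E = 179 GPa = 1.79 × 10¹¹ Pa
Substitute:
  delta = (39700 × 2.97^3) / (48 × (1.79 × 10¹¹) × 0.000804)
  delta = 0.0001506 m
Convert: delta = 0.0001506 m = 0.1506 mm
Final answer: delta = 0.1506 mm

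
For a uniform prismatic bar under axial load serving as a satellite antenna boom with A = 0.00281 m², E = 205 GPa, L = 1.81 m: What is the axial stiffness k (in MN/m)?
Model: a uniform prismatic bar under axial load, so k = (A·E) / L.
Convert to SI units:
  E = 205 GPa = 2.05 × 10¹¹ Pa
Substitute:
  k = (0.00281 × (2.05 × 10¹¹)) / 1.81
  k = 3.183 × 10⁸ N/m
Convert: k = 3.183 × 10⁸ N/m = 318.3 MN/m
Final answer: k = 318.3 MN/m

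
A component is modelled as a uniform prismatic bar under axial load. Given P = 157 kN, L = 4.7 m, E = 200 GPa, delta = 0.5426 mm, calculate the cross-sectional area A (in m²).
Model: a uniform prismatic bar under axial load, so delta = (P·L) / (A·E).
Solve for A: A = (P·L) / (delta·E).
Convert to SI units:
  P = 157 kN = 157000 N
  E = 200 GPa = 2 × 10¹¹ Pa
  delta = 0.5426 mm = 0.0005426 m
Substitute:
  A = (157000 × 4.7) / (0.0005426 × (2 × 10¹¹))
  A = 0.0068 m²
Final answer: A = 0.0068 m²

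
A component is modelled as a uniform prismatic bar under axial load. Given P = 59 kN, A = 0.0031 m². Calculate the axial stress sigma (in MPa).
Model: a uniform prismatic bar under axial load, so sigma = P / A.
Convert to SI units:
  P = 59 kN = 59000 N
Substitute:
  sigma = 59000 / 0.0031
  sigma = 1.903 × 10⁷ Pa
Convert: sigma = 1.903 × 10⁷ Pa = 19.03 MPa
Final answer: sigma = 19.03 MPa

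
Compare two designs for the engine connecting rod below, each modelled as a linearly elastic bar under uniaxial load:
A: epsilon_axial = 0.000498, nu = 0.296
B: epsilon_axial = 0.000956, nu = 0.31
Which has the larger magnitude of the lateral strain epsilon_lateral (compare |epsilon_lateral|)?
Model: a linearly elastic bar under uniaxial load, so epsilon_lateral = -nu·epsilon_axial (SI units).
  A: epsilon_lateral = -(0.296 × 0.000498) = -0.0001474
  B: epsilon_lateral = -(0.31 × 0.000956) = -0.0002964
|epsilon_lateral|: A = 0.0001474, B = 0.0002964, so B is larger in magnitude.
Final answer: B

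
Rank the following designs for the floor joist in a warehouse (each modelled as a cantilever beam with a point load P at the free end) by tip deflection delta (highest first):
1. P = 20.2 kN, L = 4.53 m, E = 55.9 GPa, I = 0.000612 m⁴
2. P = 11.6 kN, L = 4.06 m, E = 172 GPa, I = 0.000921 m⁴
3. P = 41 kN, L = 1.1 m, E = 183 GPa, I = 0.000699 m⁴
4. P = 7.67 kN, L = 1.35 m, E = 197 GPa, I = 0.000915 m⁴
Model: a cantilever beam with a point load P at the free end, so delta = (P·L^3) / (3·E·I) (SI units).
  Case 1: delta = (20200 × 4.53^3) / (3 × (5.59 × 10¹⁰) × 0.000612) = 0.0183 m = 18.3 mm
  Case 2: delta = (11600 × 4.06^3) / (3 × (1.72 × 10¹¹) × 0.000921) = 0.001634 m = 1.634 mm
  Case 3: delta = (41000 × 1.1^3) / (3 × (1.83 × 10¹¹) × 0.000699) = 0.0001422 m = 0.1422 mm
  Case 4: delta = (7670 × 1.35^3) / (3 × (1.97 × 10¹¹) × 0.000915) = 3.49 × 10⁻⁵ m = 0.0349 mm
Ordering: 18.3 mm (case 1) > 1.634 mm (case 2) > 0.1422 mm (case 3) > 0.0349 mm (case 4)
Final answer: 1, 2, 3, 4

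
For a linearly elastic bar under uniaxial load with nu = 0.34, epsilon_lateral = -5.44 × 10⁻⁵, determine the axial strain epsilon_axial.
Model: a linearly elastic bar under uniaxial load, so epsilon_lateral = -nu·epsilon_axial.
Solve for epsilon_axial: epsilon_axial = -epsilon_lateral / nu.
Substitute:
  epsilon_axial = -(-5.44 × 10⁻⁵) / 0.34
  epsilon_axial = 0.00016
Final answer: epsilon_axial = 0.00016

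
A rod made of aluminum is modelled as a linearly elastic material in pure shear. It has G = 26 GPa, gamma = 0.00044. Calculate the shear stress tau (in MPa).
Model: a linearly elastic material in pure shear, so tau = G·gamma.
Convert to SI units:
  G = 26 GPa = 2.6 × 10¹⁰ Pa
Substitute:
  tau = (2.6 × 10¹⁰) × 0.00044
  tau = 1.144 × 10⁷ Pa
Convert: tau = 1.144 × 10⁷ Pa = 11.44 MPa
Final answer: tau = 11.44 MPa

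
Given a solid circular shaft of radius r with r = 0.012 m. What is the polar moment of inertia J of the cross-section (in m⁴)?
Model: a solid circular shaft of radius r, so J = (π·r^4) / 2.
Substitute:
  J = (π × 0.012^4) / 2
  J = 3.257 × 10⁻⁸ m⁴
Final answer: J = 3.257 × 10⁻⁸ m⁴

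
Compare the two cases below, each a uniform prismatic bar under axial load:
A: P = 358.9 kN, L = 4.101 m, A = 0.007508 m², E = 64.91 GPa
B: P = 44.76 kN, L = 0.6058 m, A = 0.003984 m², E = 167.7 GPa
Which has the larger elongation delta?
Model: a uniform prismatic bar under axial load, so delta = (P·L) / (A·E) (SI units).
  A: delta = (358900 × 4.101) / (0.007508 × (6.491 × 10¹⁰)) = 0.00302 m = 3.02 mm
  B: delta = (44760 × 0.6058) / (0.003984 × (1.677 × 10¹¹)) = 4.059 × 10⁻⁵ m = 0.04059 mm
3.02 mm > 0.04059 mm, so A is larger.
Final answer: A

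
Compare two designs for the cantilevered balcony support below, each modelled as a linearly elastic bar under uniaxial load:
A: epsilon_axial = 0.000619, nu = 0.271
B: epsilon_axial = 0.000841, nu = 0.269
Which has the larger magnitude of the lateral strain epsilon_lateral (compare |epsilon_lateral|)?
Model: a linearly elastic bar under uniaxial load, so epsilon_lateral = -nu·epsilon_axial (SI units).
  A: epsilon_lateral = -(0.271 × 0.000619) = -0.0001677
  B: epsilon_lateral = -(0.269 × 0.000841) = -0.0002262
|epsilon_lateral|: A = 0.0001677, B = 0.0002262, so B is larger in magnitude.
Final answer: B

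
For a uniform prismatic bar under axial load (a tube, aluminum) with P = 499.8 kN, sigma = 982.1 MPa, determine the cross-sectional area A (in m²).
Model: a uniform prismatic bar under axial load, so sigma = P / A.
Solve for A: A = P / sigma.
Convert to SI units:
  P = 499.8 kN = 499800 N
  sigma = 982.1 MPa = 9.821 × 10⁸ Pa
Substitute:
  A = 499800 / (9.821 × 10⁸)
  A = 0.0005089 m²
Final answer: A = 0.0005089 m²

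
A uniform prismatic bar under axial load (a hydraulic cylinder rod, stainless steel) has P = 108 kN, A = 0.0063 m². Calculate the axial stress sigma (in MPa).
Model: a uniform prismatic bar under axial load, so sigma = P / A.
Convert to SI units:
  P = 108 kN = 108000 N
Substitute:
  sigma = 108000 / 0.0063
  sigma = 1.714 × 10⁷ Pa
Convert: sigma = 1.714 × 10⁷ Pa = 17.14 MPa
Final answer: sigma = 17.14 MPa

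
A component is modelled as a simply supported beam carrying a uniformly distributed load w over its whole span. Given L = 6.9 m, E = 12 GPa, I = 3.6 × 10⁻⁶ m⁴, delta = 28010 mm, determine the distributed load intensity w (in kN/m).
Model: a simply supported beam carrying a uniformly distributed load w over its whole span, so delta = (5·w·L^4) / (384·E·I).
Solve for w: w = (384·delta·E·I) / (5·L^4).
Convert to SI units:
  E = 12 GPa = 1.2 × 10¹⁰ Pa
  delta = 28010 mm = 28.01 m
Substitute:
  w = (384 × 28.01 × (1.2 × 10¹⁰) × (3.6 × 10⁻⁶)) / (5 × 6.9^4)
  w = 41000 N/m
Convert: w = 41000 N/m = 41 kN/m
Final answer: w = 41 kN/m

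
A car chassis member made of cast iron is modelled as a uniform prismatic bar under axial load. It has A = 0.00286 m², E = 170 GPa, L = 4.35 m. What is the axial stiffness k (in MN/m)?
Model: a uniform prismatic bar under axial load, so k = (A·E) / L.
Convert to SI units:
  E = 170 GPa = 1.7 × 10¹¹ Pa
Substitute:
  k = (0.00286 × (1.7 × 10¹¹)) / 4.35
  k = 1.118 × 10⁸ N/m
Convert: k = 1.118 × 10⁸ N/m = 111.8 MN/m
Final answer: k = 111.8 MN/m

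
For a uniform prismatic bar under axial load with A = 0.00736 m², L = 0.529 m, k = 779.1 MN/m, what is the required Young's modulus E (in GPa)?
Model: a uniform prismatic bar under axial load, so k = (A·E) / L.
Solve for E: E = (k·L) / A.
Convert to SI units:
  k = 779.1 MN/m = 7.791 × 10⁸ N/m
Substitute:
  E = ((7.791 × 10⁸) × 0.529) / 0.00736
  E = 5.6 × 10¹⁰ Pa
Convert: E = 5.6 × 10¹⁰ Pa = 56 GPa
Final answer: E = 56 GPa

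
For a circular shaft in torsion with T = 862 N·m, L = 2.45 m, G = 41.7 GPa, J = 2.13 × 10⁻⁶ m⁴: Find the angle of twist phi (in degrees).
Model: a circular shaft in torsion, so phi = (T·L) / (G·J).
Convert to SI units:
  G = 41.7 GPa = 4.17 × 10¹⁰ Pa
Substitute:
  phi = (862 × 2.45) / ((4.17 × 10¹⁰) × (2.13 × 10⁻⁶))
  phi = 0.02378 rad
Convert to degrees: phi = 0.02378 × 180/π = 1.362°
Final answer: phi = 1.362°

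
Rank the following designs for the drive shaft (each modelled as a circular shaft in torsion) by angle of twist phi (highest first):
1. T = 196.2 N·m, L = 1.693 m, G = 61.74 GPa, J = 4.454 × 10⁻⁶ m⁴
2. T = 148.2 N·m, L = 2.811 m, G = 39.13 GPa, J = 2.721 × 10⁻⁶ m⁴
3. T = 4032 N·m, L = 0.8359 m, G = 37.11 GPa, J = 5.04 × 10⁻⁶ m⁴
Model: a circular shaft in torsion, so phi = (T·L) / (G·J) (SI units).
  Case 1: phi = (196.2 × 1.693) / ((6.174 × 10¹⁰) × (4.454 × 10⁻⁶)) = 0.001208 rad = 0.06921°
  Case 2: phi = (148.2 × 2.811) / ((3.913 × 10¹⁰) × (2.721 × 10⁻⁶)) = 0.003913 rad = 0.2242°
  Case 3: phi = (4032 × 0.8359) / ((3.711 × 10¹⁰) × (5.04 × 10⁻⁶)) = 0.01802 rad = 1.032°
Ordering: 1.032° (case 3) > 0.2242° (case 2) > 0.06921° (case 1)
Final answer: 3, 2, 1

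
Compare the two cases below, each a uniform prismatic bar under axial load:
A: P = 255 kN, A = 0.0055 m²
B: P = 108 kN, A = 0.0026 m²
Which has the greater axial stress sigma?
Model: a uniform prismatic bar under axial load, so sigma = P / A (SI units).
  A: sigma = 255000 / 0.0055 = 4.636 × 10⁷ Pa = 46.36 MPa
  B: sigma = 108000 / 0.0026 = 4.154 × 10⁷ Pa = 41.54 MPa
46.36 MPa > 41.54 MPa, so A is larger.
Final answer: A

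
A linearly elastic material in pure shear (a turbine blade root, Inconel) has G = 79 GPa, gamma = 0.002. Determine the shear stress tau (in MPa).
Model: a linearly elastic material in pure shear, so tau = G·gamma.
Convert to SI units:
  G = 79 GPa = 7.9 × 10¹⁰ Pa
Substitute:
  tau = (7.9 × 10¹⁰) × 0.002
  tau = 1.58 × 10⁸ Pa
Convert: tau = 1.58 × 10⁸ Pa = 158 MPa
Final answer: tau = 158 MPa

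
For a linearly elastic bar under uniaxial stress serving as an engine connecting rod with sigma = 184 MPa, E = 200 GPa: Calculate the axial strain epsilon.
Model: a linearly elastic bar under uniaxial stress, so epsilon = sigma / E.
Convert to SI units:
  sigma = 184 MPa = 1.84 × 10⁸ Pa
  E = 200 GPa = 2 × 10¹¹ Pa
Substitute:
  epsilon = (1.84 × 10⁸) / (2 × 10¹¹)
  epsilon = 0.00092
Final answer: epsilon = 0.00092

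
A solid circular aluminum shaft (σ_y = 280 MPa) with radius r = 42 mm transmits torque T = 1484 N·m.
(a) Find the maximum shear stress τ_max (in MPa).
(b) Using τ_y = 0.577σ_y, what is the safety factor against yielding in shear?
(a) For a solid circular shaft, τ_max = T·r/J with J = π·r^4/2, i.e. τ_max = 2·T / (π·r^3). Convert r = 42 mm = 0.042 m.
  τ_max = (2 × 1484) / (π × 0.042^3) = 1.275 × 10⁷ Pa = 12.75 MPa
(b) τ_y = 0.577 × 280 = 161.56 MPa
  SF = τ_y/τ_max = 161.56 / 12.75 = 12.67
Final answer: (a) τ_max = 12.75 MPa, (b) SF = 12.67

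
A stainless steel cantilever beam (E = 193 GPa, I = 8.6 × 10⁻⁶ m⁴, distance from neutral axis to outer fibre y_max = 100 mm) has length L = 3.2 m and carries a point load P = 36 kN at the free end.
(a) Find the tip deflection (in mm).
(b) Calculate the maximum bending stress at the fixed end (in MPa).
(a) Tip deflection of a cantilever with an end point load: δ = P·L^3 / (3·E·I). Convert P = 36 kN = 36000 N, E = 193 GPa = 1.93 × 10¹¹ Pa.
  δ = (36000 × 3.2^3) / (3 × (1.93 × 10¹¹) × (8.6 × 10⁻⁶)) = 0.2369 m = 236.9 mm
(b) Maximum bending moment at the fixed end: M = P·L = 36000 × 3.2 = 115200 N·m. Convert y_max = 100 mm = 0.1 m.
  σ = M·y_max / I = (115200 × 0.1) / (8.6 × 10⁻⁶) = 1.34 × 10⁹ Pa = 1340 MPa
Final answer: (a) δ = 236.9 mm, (b) σ = 1340 MPa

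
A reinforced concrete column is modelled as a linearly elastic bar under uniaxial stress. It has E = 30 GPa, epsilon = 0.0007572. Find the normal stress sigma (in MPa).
Model: a linearly elastic bar under uniaxial stress, so sigma = E·epsilon.
Convert to SI units:
  E = 30 GPa = 3 × 10¹⁰ Pa
Substitute:
  sigma = (3 × 10¹⁰) × 0.0007572
  sigma = 2.272 × 10⁷ Pa
Convert: sigma = 2.272 × 10⁷ Pa = 22.72 MPa
Final answer: sigma = 22.72 MPa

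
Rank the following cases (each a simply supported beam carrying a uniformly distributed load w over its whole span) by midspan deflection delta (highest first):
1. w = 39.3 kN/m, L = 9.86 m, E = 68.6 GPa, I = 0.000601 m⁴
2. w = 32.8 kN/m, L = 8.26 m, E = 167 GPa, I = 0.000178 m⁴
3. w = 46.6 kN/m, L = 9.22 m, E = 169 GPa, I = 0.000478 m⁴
Model: a simply supported beam carrying a uniformly distributed load w over its whole span, so delta = (5·w·L^4) / (384·E·I) (SI units).
  Case 1: delta = (5 × 39300 × 9.86^4) / (384 × (6.86 × 10¹⁰) × 0.000601) = 0.1173 m = 117.3 mm
  Case 2: delta = (5 × 32800 × 8.26^4) / (384 × (1.67 × 10¹¹) × 0.000178) = 0.06688 m = 66.88 mm
  Case 3: delta = (5 × 46600 × 9.22^4) / (384 × (1.69 × 10¹¹) × 0.000478) = 0.05428 m = 54.28 mm
Ordering: 117.3 mm (case 1) > 66.88 mm (case 2) > 54.28 mm (case 3)
Final answer: 1, 2, 3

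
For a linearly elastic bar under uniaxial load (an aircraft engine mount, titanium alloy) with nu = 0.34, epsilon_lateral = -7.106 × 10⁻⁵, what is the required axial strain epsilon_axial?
Model: a linearly elastic bar under uniaxial load, so epsilon_lateral = -nu·epsilon_axial.
Solve for epsilon_axial: epsilon_axial = -epsilon_lateral / nu.
Substitute:
  epsilon_axial = -(-7.106 × 10⁻⁵) / 0.34
  epsilon_axial = 0.000209
Final answer: epsilon_axial = 0.000209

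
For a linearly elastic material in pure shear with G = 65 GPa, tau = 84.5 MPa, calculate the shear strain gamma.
Model: a linearly elastic material in pure shear, so tau = G·gamma.
Solve for gamma: gamma = tau / G.
Convert to SI units:
  G = 65 GPa = 6.5 × 10¹⁰ Pa
  tau = 84.5 MPa = 8.45 × 10⁷ Pa
Substitute:
  gamma = (8.45 × 10⁷) / (6.5 × 10¹⁰)
  gamma = 0.0013
Final answer: gamma = 0.0013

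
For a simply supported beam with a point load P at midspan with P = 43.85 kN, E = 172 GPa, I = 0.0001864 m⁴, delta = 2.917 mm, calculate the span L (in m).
Model: a simply supported beam with a point load P at midspan, so delta = (P·L^3) / (48·E·I).
Solve for L: L = ((48·delta·E·I) / P)^(1/3).
Convert to SI units:
  P = 43.85 kN = 43850 N
  E = 172 GPa = 1.72 × 10¹¹ Pa
  delta = 2.917 mm = 0.002917 m
Substitute:
  L = ((48 × 0.002917 × (1.72 × 10¹¹) × 0.0001864) / 43850)^(1/3)
  L = 4.678 m
Final answer: L = 4.678 m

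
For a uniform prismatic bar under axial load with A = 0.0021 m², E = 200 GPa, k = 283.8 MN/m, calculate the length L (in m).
Model: a uniform prismatic bar under axial load, so k = (A·E) / L.
Solve for L: L = (A·E) / k.
Convert to SI units:
  E = 200 GPa = 2 × 10¹¹ Pa
  k = 283.8 MN/m = 2.838 × 10⁸ N/m
Substitute:
  L = (0.0021 × (2 × 10¹¹)) / (2.838 × 10⁸)
  L = 1.48 m
Final answer: L = 1.48 m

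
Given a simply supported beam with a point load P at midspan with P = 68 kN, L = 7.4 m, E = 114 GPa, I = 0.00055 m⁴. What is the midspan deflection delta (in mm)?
Model: a simply supported beam with a point load P at midspan, so delta = (P·L^3) / (48·E·I).
Convert to SI units:
  P = 68 kN = 68000 N
  E = 114 GPa = 1.14 × 10¹¹ Pa
Substitute:
  delta = (68000 × 7.4^3) / (48 × (1.14 × 10¹¹) × 0.00055)
  delta = 0.009156 m
Convert: delta = 0.009156 m = 9.156 mm
Final answer: delta = 9.156 mm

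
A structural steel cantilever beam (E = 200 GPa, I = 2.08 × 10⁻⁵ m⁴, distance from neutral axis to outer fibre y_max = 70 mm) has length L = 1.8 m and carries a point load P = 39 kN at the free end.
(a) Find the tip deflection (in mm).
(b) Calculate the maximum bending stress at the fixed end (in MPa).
(a) Tip deflection of a cantilever with an end point load: δ = P·L^3 / (3·E·I). Convert P = 39 kN = 39000 N, E = 200 GPa = 2 × 10¹¹ Pa.
  δ = (39000 × 1.8^3) / (3 × (2 × 10¹¹) × (2.08 × 10⁻⁵)) = 0.01823 m = 18.23 mm
(b) Maximum bending moment at the fixed end: M = P·L = 39000 × 1.8 = 70200 N·m. Convert y_max = 70 mm = 0.07 m.
  σ = M·y_max / I = (70200 × 0.07) / (2.08 × 10⁻⁵) = 2.363 × 10⁸ Pa = 236.3 MPa
Final answer: (a) δ = 18.23 mm, (b) σ = 236.3 MPa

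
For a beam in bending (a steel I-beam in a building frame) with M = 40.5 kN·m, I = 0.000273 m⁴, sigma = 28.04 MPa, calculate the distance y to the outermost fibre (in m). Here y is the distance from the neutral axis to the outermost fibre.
Model: a beam in bending, so sigma = (M·y) / I.
Solve for y: y = (sigma·I) / M.
Convert to SI units:
  M = 40.5 kN·m = 40500 N·m
  sigma = 28.04 MPa = 2.804 × 10⁷ Pa
Substitute:
  y = ((2.804 × 10⁷) × 0.000273) / 40500
  y = 0.189 m
Final answer: y = 0.189 m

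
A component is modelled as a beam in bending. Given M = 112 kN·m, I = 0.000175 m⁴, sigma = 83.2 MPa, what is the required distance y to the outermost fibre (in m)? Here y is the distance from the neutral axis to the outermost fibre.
Model: a beam in bending, so sigma = (M·y) / I.
Solve for y: y = (sigma·I) / M.
Convert to SI units:
  M = 112 kN·m = 112000 N·m
  sigma = 83.2 MPa = 8.32 × 10⁷ Pa
Substitute:
  y = ((8.32 × 10⁷) × 0.000175) / 112000
  y = 0.13 m
Final answer: y = 0.13 m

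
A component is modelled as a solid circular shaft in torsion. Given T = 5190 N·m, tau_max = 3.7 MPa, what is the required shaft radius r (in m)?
Model: a solid circular shaft in torsion, so tau_max = (2·T) / (π·r^3).
Solve for r: r = ((2·T) / (π·tau_max))^(1/3).
Convert to SI units:
  tau_max = 3.7 MPa = 3.7 × 10⁶ Pa
Substitute:
  r = ((2 × 5190) / (π × (3.7 × 10⁶)))^(1/3)
  r = 0.0963 m
Final answer: r = 0.0963 m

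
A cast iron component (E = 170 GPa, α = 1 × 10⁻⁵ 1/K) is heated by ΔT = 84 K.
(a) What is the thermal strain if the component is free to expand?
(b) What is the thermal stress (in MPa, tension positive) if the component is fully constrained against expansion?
(a) Free thermal strain ε_th = α·ΔT = (1 × 10⁻⁵) × 84 = 0.00084
(b) Fully constrained, the expansion is suppressed, so σ = -E·α·ΔT. Convert E = 170 GPa = 1.7 × 10¹¹ Pa.
  σ = -(1.7 × 10¹¹) × (1 × 10⁻⁵) × 84 = -1.428 × 10⁸ Pa = -142.8 MPa (compressive)
Final answer: (a) ε_th = 0.00084, (b) σ = -142.8 MPa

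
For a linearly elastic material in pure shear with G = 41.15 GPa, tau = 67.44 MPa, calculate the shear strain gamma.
Model: a linearly elastic material in pure shear, so tau = G·gamma.
Solve for gamma: gamma = tau / G.
Convert to SI units:
  G = 41.15 GPa = 4.115 × 10¹⁰ Pa
  tau = 67.44 MPa = 6.744 × 10⁷ Pa
Substitute:
  gamma = (6.744 × 10⁷) / (4.115 × 10¹⁰)
  gamma = 0.001639
Final answer: gamma = 0.001639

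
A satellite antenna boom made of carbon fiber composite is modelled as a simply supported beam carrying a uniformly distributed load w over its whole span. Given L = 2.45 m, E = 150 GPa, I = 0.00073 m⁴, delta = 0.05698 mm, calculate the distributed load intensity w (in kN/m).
Model: a simply supported beam carrying a uniformly distributed load w over its whole span, so delta = (5·w·L^4) / (384·E·I).
Solve for w: w = (384·delta·E·I) / (5·L^4).
Convert to SI units:
  E = 150 GPa = 1.5 × 10¹¹ Pa
  delta = 0.05698 mm = 5.698 × 10⁻⁵ m
Substitute:
  w = (384 × (5.698 × 10⁻⁵) × (1.5 × 10¹¹) × 0.00073) / (5 × 2.45^4)
  w = 13300 N/m
Convert: w = 13300 N/m = 13.3 kN/m
Final answer: w = 13.3 kN/m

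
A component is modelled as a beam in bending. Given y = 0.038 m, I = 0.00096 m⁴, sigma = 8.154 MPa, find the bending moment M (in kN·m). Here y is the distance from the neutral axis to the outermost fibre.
Model: a beam in bending, so sigma = (M·y) / I.
Solve for M: M = (sigma·I) / y.
Convert to SI units:
  sigma = 8.154 MPa = 8.154 × 10⁶ Pa
Substitute:
  M = ((8.154 × 10⁶) × 0.00096) / 0.038
  M = 206000 N·m
Convert: M = 206000 N·m = 206 kN·m
Final answer: M = 206 kN·m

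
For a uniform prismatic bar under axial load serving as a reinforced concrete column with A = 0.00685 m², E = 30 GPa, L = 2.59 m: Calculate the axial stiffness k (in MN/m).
Model: a uniform prismatic bar under axial load, so k = (A·E) / L.
Convert to SI units:
  E = 30 GPa = 3 × 10¹⁰ Pa
Substitute:
  k = (0.00685 × (3 × 10¹⁰)) / 2.59
  k = 7.934 × 10⁷ N/m
Convert: k = 7.934 × 10⁷ N/m = 79.34 MN/m
Final answer: k = 79.34 MN/m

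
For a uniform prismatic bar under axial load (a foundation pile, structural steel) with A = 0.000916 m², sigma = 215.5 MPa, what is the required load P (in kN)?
Model: a uniform prismatic bar under axial load, so sigma = P / A.
Solve for P: P = sigma·A.
Convert to SI units:
  sigma = 215.5 MPa = 2.155 × 10⁸ Pa
Substitute:
  P = (2.155 × 10⁸) × 0.000916
  P = 197400 N
Convert: P = 197400 N = 197.4 kN
Final answer: P = 197.4 kN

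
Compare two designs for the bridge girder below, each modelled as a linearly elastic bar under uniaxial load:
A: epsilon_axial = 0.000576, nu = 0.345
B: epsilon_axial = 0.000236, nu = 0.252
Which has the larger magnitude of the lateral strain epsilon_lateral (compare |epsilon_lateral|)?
Model: a linearly elastic bar under uniaxial load, so epsilon_lateral = -nu·epsilon_axial (SI units).
  A: epsilon_lateral = -(0.345 × 0.000576) = -0.0001987
  B: epsilon_lateral = -(0.252 × 0.000236) = -5.947 × 10⁻⁵
|epsilon_lateral|: A = 0.0001987, B = 5.947 × 10⁻⁵, so A is larger in magnitude.
Final answer: A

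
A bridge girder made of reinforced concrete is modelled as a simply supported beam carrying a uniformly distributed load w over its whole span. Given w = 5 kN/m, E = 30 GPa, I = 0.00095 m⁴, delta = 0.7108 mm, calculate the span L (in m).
Model: a simply supported beam carrying a uniformly distributed load w over its whole span, so delta = (5·w·L^4) / (384·E·I).
Solve for L: L = ((384·delta·E·I) / (5·w))^(1/4).
Convert to SI units:
  w = 5 kN/m = 5000 N/m
  E = 30 GPa = 3 × 10¹⁰ Pa
  delta = 0.7108 mm = 0.0007108 m
Substitute:
  L = ((384 × 0.0007108 × (3 × 10¹⁰) × 0.00095) / (5 × 5000))^(1/4)
  L = 4.2 m
Final answer: L = 4.2 m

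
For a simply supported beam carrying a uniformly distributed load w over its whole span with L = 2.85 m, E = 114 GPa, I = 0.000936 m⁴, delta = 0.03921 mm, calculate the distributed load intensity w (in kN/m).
Model: a simply supported beam carrying a uniformly distributed load w over its whole span, so delta = (5·w·L^4) / (384·E·I).
Solve for w: w = (384·delta·E·I) / (5·L^4).
Convert to SI units:
  E = 114 GPa = 1.14 × 10¹¹ Pa
  delta = 0.03921 mm = 3.921 × 10⁻⁵ m
Substitute:
  w = (384 × (3.921 × 10⁻⁵) × (1.14 × 10¹¹) × 0.000936) / (5 × 2.85^4)
  w = 4870 N/m
Convert: w = 4870 N/m = 4.87 kN/m
Final answer: w = 4.87 kN/m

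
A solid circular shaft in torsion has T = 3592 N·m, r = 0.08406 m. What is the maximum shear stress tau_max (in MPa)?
Model: a solid circular shaft in torsion, so tau_max = (2·T) / (π·r^3).
Substitute:
  tau_max = (2 × 3592) / (π × 0.08406^3)
  tau_max = 3.85 × 10⁶ Pa
Convert: tau_max = 3.85 × 10⁶ Pa = 3.85 MPa
Final answer: tau_max = 3.85 MPa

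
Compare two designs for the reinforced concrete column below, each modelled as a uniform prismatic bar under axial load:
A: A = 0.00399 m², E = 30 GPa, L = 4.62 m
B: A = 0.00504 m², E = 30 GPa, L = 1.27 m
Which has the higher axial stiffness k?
Model: a uniform prismatic bar under axial load, so k = (A·E) / L (SI units).
  A: k = (0.00399 × (3 × 10¹⁰)) / 4.62 = 2.591 × 10⁷ N/m = 25.91 MN/m
  B: k = (0.00504 × (3 × 10¹⁰)) / 1.27 = 1.191 × 10⁸ N/m = 119.1 MN/m
119.1 MN/m > 25.91 MN/m, so B is larger.
Final answer: B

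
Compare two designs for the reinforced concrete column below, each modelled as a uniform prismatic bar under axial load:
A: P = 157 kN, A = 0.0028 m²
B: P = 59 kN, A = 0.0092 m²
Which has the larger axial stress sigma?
Model: a uniform prismatic bar under axial load, so sigma = P / A (SI units).
  A: sigma = 157000 / 0.0028 = 5.607 × 10⁷ Pa = 56.07 MPa
  B: sigma = 59000 / 0.0092 = 6.413 × 10⁶ Pa = 6.413 MPa
56.07 MPa > 6.413 MPa, so A is larger.
Final answer: A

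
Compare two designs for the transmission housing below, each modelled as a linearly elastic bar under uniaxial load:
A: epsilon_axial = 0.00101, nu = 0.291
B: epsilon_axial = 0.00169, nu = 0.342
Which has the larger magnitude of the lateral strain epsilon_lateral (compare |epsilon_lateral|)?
Model: a linearly elastic bar under uniaxial load, so epsilon_lateral = -nu·epsilon_axial (SI units).
  A: epsilon_lateral = -(0.291 × 0.00101) = -0.0002939
  B: epsilon_lateral = -(0.342 × 0.00169) = -0.000578
|epsilon_lateral|: A = 0.0002939, B = 0.000578, so B is larger in magnitude.
Final answer: B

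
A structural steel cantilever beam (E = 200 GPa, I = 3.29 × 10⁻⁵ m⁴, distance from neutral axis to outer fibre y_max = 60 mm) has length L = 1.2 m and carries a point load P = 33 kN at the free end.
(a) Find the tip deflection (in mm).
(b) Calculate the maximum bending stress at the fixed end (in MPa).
(a) Tip deflection of a cantilever with an end point load: δ = P·L^3 / (3·E·I). Convert P = 33 kN = 33000 N, E = 200 GPa = 2 × 10¹¹ Pa.
  δ = (33000 × 1.2^3) / (3 × (2 × 10¹¹) × (3.29 × 10⁻⁵)) = 0.002889 m = 2.889 mm
(b) Maximum bending moment at the fixed end: M = P·L = 33000 × 1.2 = 39600 N·m. Convert y_max = 60 mm = 0.06 m.
  σ = M·y_max / I = (39600 × 0.06) / (3.29 × 10⁻⁵) = 7.222 × 10⁷ Pa = 72.22 MPa
Final answer: (a) δ = 2.889 mm, (b) σ = 72.22 MPa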